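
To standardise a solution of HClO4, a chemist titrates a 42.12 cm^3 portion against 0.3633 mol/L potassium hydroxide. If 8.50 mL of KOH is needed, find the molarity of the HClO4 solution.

n(KOH) delivered = 0.3633 x 0.008500 = 0.003088 mol.
For a 1:1 reaction, n(HClO4) = 0.003088 mol.
[HClO4] = 0.003088 mol / 0.04212 L = 0.0733 M.

0.0733 M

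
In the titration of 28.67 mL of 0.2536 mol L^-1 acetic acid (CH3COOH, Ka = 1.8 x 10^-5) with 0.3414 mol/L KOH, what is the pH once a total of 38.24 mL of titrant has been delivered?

12.94

n(acid) = 0.2536 x 0.02867 = 0.007271 mol; n(KOH) added = 0.3414 x 0.03824 = 0.01306 mol.
Base is in excess by 0.01306 - 0.007271 = 0.005784 mol in a total volume of 0.06691 L.
[OH^-] = 0.005784/0.06691 = 0.08645 M, so pOH = 1.06 and pH = 14.00 - 1.06 = 12.94.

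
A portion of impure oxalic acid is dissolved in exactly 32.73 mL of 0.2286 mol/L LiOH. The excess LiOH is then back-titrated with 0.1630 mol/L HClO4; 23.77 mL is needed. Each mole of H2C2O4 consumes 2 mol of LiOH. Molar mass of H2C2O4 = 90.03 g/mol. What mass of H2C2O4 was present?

Total n(LiOH) added = 0.2286 x 0.03273 = 0.007482 mol.
n(HClO4) used = 0.1630 x 0.02377 = 0.003875 mol, which equals the excess n(LiOH).
So n(LiOH) consumed by the sample = 0.007482 - 0.003875 = 0.003608 mol.
n(H2C2O4) = 0.003608 / 2 = 0.001804 mol.
mass = 0.001804 mol x 90.03 g/mol = 0.162 g.

0.162 g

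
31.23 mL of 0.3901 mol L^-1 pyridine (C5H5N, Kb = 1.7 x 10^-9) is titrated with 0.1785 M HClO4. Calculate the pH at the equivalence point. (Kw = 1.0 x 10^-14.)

3.07

n(C5H5N) = 0.3901 x 0.03123 = 0.01218 mol; V(HClO4) at equivalence = 0.01218/0.1785 = 0.06825 L.
At equivalence the base is fully converted to C5H5NH+; total volume = 0.09948 L, so [C5H5NH+] = 0.01218/0.09948 = 0.1225 M.
Ka(C5H5NH+) = Kw/Kb = 1.0e-14 / 1.7 x 10^-9 = 5.88e-6.
[H^+] = sqrt(Ka x [C5H5NH+]) = sqrt(5.88e-6 x 0.1225) = 0.000849 M.
pH = -log(0.000849) = 3.07.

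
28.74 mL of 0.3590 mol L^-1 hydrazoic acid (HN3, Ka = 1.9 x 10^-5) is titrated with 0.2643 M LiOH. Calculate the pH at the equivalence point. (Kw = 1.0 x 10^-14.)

n(HN3) = 0.3590 x 0.02874 = 0.01032 mol; V(LiOH) at equivalence = 0.01032/0.2643 = 0.03904 L.
At equivalence all the acid is converted to N3-; total volume = 0.02874 + 0.03904 = 0.06778 L, so [N3-] = 0.01032/0.06778 = 0.1522 M.
Kb = Kw/Ka = 1.0e-14 / 1.9 x 10^-5 = 5.26e-10.
[OH^-] = sqrt(Kb x [N3-]) = sqrt(5.26e-10 x 0.1522) = 8.95e-6 M.
pOH = 5.05, so pH = 14.00 - 5.05 = 8.95.

8.95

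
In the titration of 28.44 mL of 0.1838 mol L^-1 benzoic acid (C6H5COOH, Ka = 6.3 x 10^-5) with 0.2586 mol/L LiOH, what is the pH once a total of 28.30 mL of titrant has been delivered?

n(acid) = 0.1838 x 0.02844 = 0.005227 mol; n(LiOH) added = 0.2586 x 0.02830 = 0.007318 mol.
Base is in excess by 0.007318 - 0.005227 = 0.002091 mol in a total volume of 0.05674 L.
[OH^-] = 0.002091/0.05674 = 0.03685 M, so pOH = 1.43 and pH = 14.00 - 1.43 = 12.57.

12.57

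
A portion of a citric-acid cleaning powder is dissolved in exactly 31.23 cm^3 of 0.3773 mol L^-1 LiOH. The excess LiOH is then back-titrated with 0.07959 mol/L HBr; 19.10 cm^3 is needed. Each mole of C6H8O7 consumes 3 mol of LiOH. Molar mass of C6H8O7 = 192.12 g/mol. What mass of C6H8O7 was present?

0.657 g

Total n(LiOH) added = 0.3773 x 0.03123 = 0.01178 mol.
n(HBr) used = 0.07959 x 0.01910 = 0.001520 mol, which equals the excess n(LiOH).
So n(LiOH) consumed by the sample = 0.01178 - 0.001520 = 0.01026 mol.
n(C6H8O7) = 0.01026 / 3 = 0.003421 mol.
mass = 0.003421 mol x 192.12 g/mol = 0.657 g.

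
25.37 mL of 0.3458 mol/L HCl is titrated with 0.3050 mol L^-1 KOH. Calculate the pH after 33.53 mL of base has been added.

n(acid) = 0.3458 x 0.02537 = 0.008773 mol; n(KOH) added = 0.3050 x 0.03353 = 0.01023 mol.
Base is in excess by 0.01023 - 0.008773 = 0.001454 mol in a total volume of 0.05890 L.
[OH^-] = 0.001454/0.05890 = 0.02468 M, so pOH = 1.61 and pH = 14.00 - 1.61 = 12.39.

12.39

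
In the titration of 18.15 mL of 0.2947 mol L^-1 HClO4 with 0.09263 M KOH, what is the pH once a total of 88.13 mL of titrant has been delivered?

n(acid) = 0.2947 x 0.01815 = 0.005349 mol; n(KOH) added = 0.09263 x 0.08813 = 0.008163 mol.
Base is in excess by 0.008163 - 0.005349 = 0.002815 mol in a total volume of 0.1063 L.
[OH^-] = 0.002815/0.1063 = 0.02648 M, so pOH = 1.58 and pH = 14.00 - 1.58 = 12.42.

12.42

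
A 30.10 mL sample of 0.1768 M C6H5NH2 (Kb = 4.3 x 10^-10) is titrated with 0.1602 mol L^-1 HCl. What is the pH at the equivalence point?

n(C6H5NH2) = 0.1768 x 0.03010 = 0.005322 mol; V(HCl) at equivalence = 0.005322/0.1602 = 0.03322 L.
At equivalence the base is fully converted to C6H5NH3+; total volume = 0.06332 L, so [C6H5NH3+] = 0.005322/0.06332 = 0.08405 M.
Ka(C6H5NH3+) = Kw/Kb = 1.0e-14 / 4.3 x 10^-10 = 2.33e-5.
[H^+] = sqrt(Ka x [C6H5NH3+]) = sqrt(2.33e-5 x 0.08405) = 0.00140 M.
pH = -log(0.00140) = 2.85.

2.85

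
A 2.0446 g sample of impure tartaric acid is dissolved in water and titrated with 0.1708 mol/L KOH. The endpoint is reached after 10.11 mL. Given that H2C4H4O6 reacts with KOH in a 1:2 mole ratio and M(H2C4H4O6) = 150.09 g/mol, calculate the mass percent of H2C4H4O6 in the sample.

6.34%

n(KOH) = 0.1708 x 0.01011 = 0.001727 mol.
n(H2C4H4O6) = 0.001727 / 2 = 0.0008634 mol.
mass of H2C4H4O6 = 0.0008634 x 150.09 = 0.1296 g.
% purity = 0.1296 / 2.0446 x 100 = 6.34%.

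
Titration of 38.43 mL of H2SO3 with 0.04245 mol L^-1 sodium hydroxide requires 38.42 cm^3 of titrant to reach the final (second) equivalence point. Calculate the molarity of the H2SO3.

0.0212 M

n(NaOH) = 0.04245 x 0.03842 = 0.001631 mol.
At the final (second) equivalence point, 2 mol OH^- react per mol H2SO3, so n(H2SO3) = 0.001631 / 2 = 0.0008155 mol.
[H2SO3] = 0.0008155 / 0.03843 L = 0.0212 M.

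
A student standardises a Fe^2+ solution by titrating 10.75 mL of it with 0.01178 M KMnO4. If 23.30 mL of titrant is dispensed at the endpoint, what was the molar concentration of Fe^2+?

n(KMnO4) = 0.01178 x 0.02330 = 0.0002745 mol.
From the balanced equation, 1 mol KMnO4 reacts with 5 mol Fe^2+, so n(Fe^2+) = 0.0002745 x 5/1 = 0.001372 mol.
[Fe^2+] = 0.001372 / 0.01075 L = 0.128 M.

0.128 M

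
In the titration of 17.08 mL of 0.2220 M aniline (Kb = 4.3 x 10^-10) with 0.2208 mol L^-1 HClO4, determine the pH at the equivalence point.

n(C6H5NH2) = 0.2220 x 0.01708 = 0.003792 mol; V(HClO4) at equivalence = 0.003792/0.2208 = 0.01717 L.
At equivalence the base is fully converted to C6H5NH3+; total volume = 0.03425 L, so [C6H5NH3+] = 0.003792/0.03425 = 0.1107 M.
Ka(C6H5NH3+) = Kw/Kb = 1.0e-14 / 4.3 x 10^-10 = 2.33e-5.
[H^+] = sqrt(Ka x [C6H5NH3+]) = sqrt(2.33e-5 x 0.1107) = 0.00160 M.
pH = -log(0.00160) = 2.79.

2.79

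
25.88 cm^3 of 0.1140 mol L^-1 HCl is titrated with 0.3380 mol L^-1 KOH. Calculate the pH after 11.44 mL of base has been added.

n(acid) = 0.1140 x 0.02588 = 0.002950 mol; n(KOH) added = 0.3380 x 0.01144 = 0.003867 mol.
Base is in excess by 0.003867 - 0.002950 = 0.0009164 mol in a total volume of 0.03732 L.
[OH^-] = 0.0009164/0.03732 = 0.02456 M, so pOH = 1.61 and pH = 14.00 - 1.61 = 12.39.

12.39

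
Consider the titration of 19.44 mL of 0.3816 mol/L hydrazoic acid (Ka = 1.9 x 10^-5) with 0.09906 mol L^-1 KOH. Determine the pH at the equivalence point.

n(HN3) = 0.3816 x 0.01944 = 0.007418 mol; V(KOH) at equivalence = 0.007418/0.09906 = 0.07489 L.
At equivalence all the acid is converted to N3-; total volume = 0.01944 + 0.07489 = 0.09433 L, so [N3-] = 0.007418/0.09433 = 0.07864 M.
Kb = Kw/Ka = 1.0e-14 / 1.9 x 10^-5 = 5.26e-10.
[OH^-] = sqrt(Kb x [N3-]) = sqrt(5.26e-10 x 0.07864) = 6.43e-6 M.
pOH = 5.19, so pH = 14.00 - 5.19 = 8.81.

8.81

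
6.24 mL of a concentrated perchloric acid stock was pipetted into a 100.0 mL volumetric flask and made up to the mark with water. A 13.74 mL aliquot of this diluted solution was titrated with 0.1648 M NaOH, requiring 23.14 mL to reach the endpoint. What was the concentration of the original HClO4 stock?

4.45 M

n(NaOH) = 0.1648 x 0.02314 = 0.003813 mol.
n(HClO4) in the aliquot = 0.003813 mol.
[diluted HClO4] = 0.003813 / 0.01374 = 0.2775 M.
Dilution factor = 100.0/6.240 = 16.03, so [stock] = 0.2775 x 16.03 = 4.45 M.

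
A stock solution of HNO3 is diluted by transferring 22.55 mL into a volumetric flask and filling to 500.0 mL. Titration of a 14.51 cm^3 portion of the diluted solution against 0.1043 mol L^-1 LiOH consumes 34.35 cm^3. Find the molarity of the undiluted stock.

5.47 M

n(LiOH) = 0.1043 x 0.03435 = 0.003583 mol.
n(HNO3) in the aliquot = 0.003583 mol.
[diluted HNO3] = 0.003583 / 0.01451 = 0.2469 M.
Dilution factor = 500.0/22.55 = 22.17, so [stock] = 0.2469 x 22.17 = 5.47 M.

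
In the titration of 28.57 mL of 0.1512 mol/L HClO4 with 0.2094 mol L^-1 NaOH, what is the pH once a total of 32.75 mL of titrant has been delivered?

12.62

n(acid) = 0.1512 x 0.02857 = 0.004320 mol; n(NaOH) added = 0.2094 x 0.03275 = 0.006858 mol.
Base is in excess by 0.006858 - 0.004320 = 0.002538 mol in a total volume of 0.06132 L.
[OH^-] = 0.002538/0.06132 = 0.04139 M, so pOH = 1.38 and pH = 14.00 - 1.38 = 12.62.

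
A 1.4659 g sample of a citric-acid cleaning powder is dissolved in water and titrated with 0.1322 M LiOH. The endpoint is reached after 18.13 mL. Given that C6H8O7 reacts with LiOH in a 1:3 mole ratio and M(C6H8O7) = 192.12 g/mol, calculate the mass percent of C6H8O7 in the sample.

10.5%

n(LiOH) = 0.1322 x 0.01813 = 0.002397 mol.
n(C6H8O7) = 0.002397 / 3 = 0.0007989 mol.
mass of C6H8O7 = 0.0007989 x 192.12 = 0.1535 g.
% purity = 0.1535 / 1.4659 x 100 = 10.5%.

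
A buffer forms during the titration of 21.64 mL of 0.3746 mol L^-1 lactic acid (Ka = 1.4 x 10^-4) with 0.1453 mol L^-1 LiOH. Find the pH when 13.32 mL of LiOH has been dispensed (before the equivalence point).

Initial n(HC3H5O3) = 0.3746 x 0.02164 = 0.008106 mol.
n(LiOH) added = 0.1453 x 0.01332 = 0.001935 mol, converting that many moles of HC3H5O3 to C3H5O3-.
Remaining n(HC3H5O3) = 0.006171 mol; n(C3H5O3-) = 0.001935 mol.
By Henderson-Hasselbalch, pH = pKa + log([A^-]/[HA]) = 3.85 + log(0.001935/0.006171) = 3.85 + (-0.50) = 3.35.

3.35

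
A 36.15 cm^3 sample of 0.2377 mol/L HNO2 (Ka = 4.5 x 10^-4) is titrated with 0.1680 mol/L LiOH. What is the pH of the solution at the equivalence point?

n(HNO2) = 0.2377 x 0.03615 = 0.008593 mol; V(LiOH) at equivalence = 0.008593/0.1680 = 0.05115 L.
At equivalence all the acid is converted to NO2-; total volume = 0.03615 + 0.05115 = 0.08730 L, so [NO2-] = 0.008593/0.08730 = 0.09843 M.
Kb = Kw/Ka = 1.0e-14 / 4.5 x 10^-4 = 2.22e-11.
[OH^-] = sqrt(Kb x [NO2-]) = sqrt(2.22e-11 x 0.09843) = 1.48e-6 M.
pOH = 5.83, so pH = 14.00 - 5.83 = 8.17.

8.17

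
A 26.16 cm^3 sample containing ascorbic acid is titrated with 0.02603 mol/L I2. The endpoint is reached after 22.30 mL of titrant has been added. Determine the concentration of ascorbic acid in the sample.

n(I2) = 0.02603 x 0.02230 = 0.0005805 mol.
From the balanced equation, 1 mol I2 reacts with 1 mol ascorbic acid, so n(ascorbic acid) = 0.0005805 x 1/1 = 0.0005805 mol.
[ascorbic acid] = 0.0005805 / 0.02616 L = 0.0222 M.

0.0222 M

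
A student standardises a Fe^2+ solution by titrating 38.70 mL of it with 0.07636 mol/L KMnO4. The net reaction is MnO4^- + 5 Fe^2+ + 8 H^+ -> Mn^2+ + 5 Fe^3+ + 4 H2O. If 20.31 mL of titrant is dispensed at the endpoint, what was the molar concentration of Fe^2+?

0.200 M

n(KMnO4) = 0.07636 x 0.02031 = 0.001551 mol.
From the balanced equation, 1 mol KMnO4 reacts with 5 mol Fe^2+, so n(Fe^2+) = 0.001551 x 5/1 = 0.007754 mol.
[Fe^2+] = 0.007754 / 0.03870 L = 0.200 M.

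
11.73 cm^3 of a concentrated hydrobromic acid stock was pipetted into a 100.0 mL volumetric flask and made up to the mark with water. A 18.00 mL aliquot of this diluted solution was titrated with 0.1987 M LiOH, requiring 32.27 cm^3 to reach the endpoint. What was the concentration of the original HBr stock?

3.04 M

n(LiOH) = 0.1987 x 0.03227 = 0.006412 mol.
n(HBr) in the aliquot = 0.006412 mol.
[diluted HBr] = 0.006412 / 0.01800 = 0.3562 M.
Dilution factor = 100.0/11.73 = 8.525, so [stock] = 0.3562 x 8.525 = 3.04 M.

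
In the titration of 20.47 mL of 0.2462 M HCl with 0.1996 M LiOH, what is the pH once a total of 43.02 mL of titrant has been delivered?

12.75

n(acid) = 0.2462 x 0.02047 = 0.005040 mol; n(LiOH) added = 0.1996 x 0.04302 = 0.008587 mol.
Base is in excess by 0.008587 - 0.005040 = 0.003547 mol in a total volume of 0.06349 L.
[OH^-] = 0.003547/0.06349 = 0.05587 M, so pOH = 1.25 and pH = 14.00 - 1.25 = 12.75.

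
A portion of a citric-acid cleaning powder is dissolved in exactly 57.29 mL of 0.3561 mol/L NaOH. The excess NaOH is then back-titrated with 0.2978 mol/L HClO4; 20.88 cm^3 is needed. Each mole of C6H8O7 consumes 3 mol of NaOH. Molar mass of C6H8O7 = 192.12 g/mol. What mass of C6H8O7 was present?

Total n(NaOH) added = 0.3561 x 0.05729 = 0.02040 mol.
n(HClO4) used = 0.2978 x 0.02088 = 0.006218 mol, which equals the excess n(NaOH).
So n(NaOH) consumed by the sample = 0.02040 - 0.006218 = 0.01418 mol.
n(C6H8O7) = 0.01418 / 3 = 0.004728 mol.
mass = 0.004728 mol x 192.12 g/mol = 0.908 g.

0.908 g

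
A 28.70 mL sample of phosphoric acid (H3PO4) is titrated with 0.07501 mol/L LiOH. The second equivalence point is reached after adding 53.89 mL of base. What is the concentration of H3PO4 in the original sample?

n(LiOH) = 0.07501 x 0.05389 = 0.004042 mol.
At the second equivalence point, 2 mol OH^- react per mol H3PO4, so n(H3PO4) = 0.004042 / 2 = 0.002021 mol.
[H3PO4] = 0.002021 / 0.02870 L = 0.0704 M.

0.0704 M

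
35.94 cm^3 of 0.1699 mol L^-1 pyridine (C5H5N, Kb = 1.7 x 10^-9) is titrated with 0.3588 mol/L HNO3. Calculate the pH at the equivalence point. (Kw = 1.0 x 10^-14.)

3.08

n(C5H5N) = 0.1699 x 0.03594 = 0.006106 mol; V(HNO3) at equivalence = 0.006106/0.3588 = 0.01702 L.
At equivalence the base is fully converted to C5H5NH+; total volume = 0.05296 L, so [C5H5NH+] = 0.006106/0.05296 = 0.1153 M.
Ka(C5H5NH+) = Kw/Kb = 1.0e-14 / 1.7 x 10^-9 = 5.88e-6.
[H^+] = sqrt(Ka x [C5H5NH+]) = sqrt(5.88e-6 x 0.1153) = 0.000824 M.
pH = -log(0.000824) = 3.08.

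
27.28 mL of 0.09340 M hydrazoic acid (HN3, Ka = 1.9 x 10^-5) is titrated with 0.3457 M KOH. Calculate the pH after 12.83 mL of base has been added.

12.67

n(acid) = 0.09340 x 0.02728 = 0.002548 mol; n(KOH) added = 0.3457 x 0.01283 = 0.004435 mol.
Base is in excess by 0.004435 - 0.002548 = 0.001887 mol in a total volume of 0.04011 L.
[OH^-] = 0.001887/0.04011 = 0.04706 M, so pOH = 1.33 and pH = 14.00 - 1.33 = 12.67.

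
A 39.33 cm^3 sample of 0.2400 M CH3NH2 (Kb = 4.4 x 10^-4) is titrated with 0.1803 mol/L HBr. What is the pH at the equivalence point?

n(CH3NH2) = 0.2400 x 0.03933 = 0.009439 mol; V(HBr) at equivalence = 0.009439/0.1803 = 0.05235 L.
At equivalence the base is fully converted to CH3NH3+; total volume = 0.09168 L, so [CH3NH3+] = 0.009439/0.09168 = 0.1030 M.
Ka(CH3NH3+) = Kw/Kb = 1.0e-14 / 4.4 x 10^-4 = 2.27e-11.
[H^+] = sqrt(Ka x [CH3NH3+]) = sqrt(2.27e-11 x 0.1030) = 1.53e-6 M.
pH = -log(1.53e-6) = 5.82.

5.82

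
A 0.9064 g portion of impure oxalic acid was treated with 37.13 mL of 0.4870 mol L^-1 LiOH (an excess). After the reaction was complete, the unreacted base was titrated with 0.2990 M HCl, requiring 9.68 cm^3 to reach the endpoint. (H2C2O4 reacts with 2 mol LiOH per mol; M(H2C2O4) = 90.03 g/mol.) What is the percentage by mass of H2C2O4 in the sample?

Total n(LiOH) added = 0.4870 x 0.03713 = 0.01808 mol.
n(HCl) used = 0.2990 x 0.009680 = 0.002894 mol, which equals the excess n(LiOH).
So n(LiOH) consumed by the sample = 0.01808 - 0.002894 = 0.01519 mol.
n(H2C2O4) = 0.01519 / 2 = 0.007594 mol.
mass H2C2O4 = 0.007594 x 90.03 = 0.6837 g, so %H2C2O4 = 0.6837/0.9064 x 100 = 75.4%.

75.4%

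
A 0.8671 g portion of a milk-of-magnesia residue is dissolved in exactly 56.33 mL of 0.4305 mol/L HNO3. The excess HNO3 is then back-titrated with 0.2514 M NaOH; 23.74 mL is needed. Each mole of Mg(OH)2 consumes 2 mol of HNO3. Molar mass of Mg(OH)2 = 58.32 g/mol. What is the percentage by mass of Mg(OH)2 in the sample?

61.5%

Total n(HNO3) added = 0.4305 x 0.05633 = 0.02425 mol.
n(NaOH) used = 0.2514 x 0.02374 = 0.005968 mol, which equals the excess n(HNO3).
So n(HNO3) consumed by the sample = 0.02425 - 0.005968 = 0.01828 mol.
n(Mg(OH)2) = 0.01828 / 2 = 0.009141 mol.
mass Mg(OH)2 = 0.009141 x 58.32 = 0.5331 g, so %Mg(OH)2 = 0.5331/0.8671 x 100 = 61.5%.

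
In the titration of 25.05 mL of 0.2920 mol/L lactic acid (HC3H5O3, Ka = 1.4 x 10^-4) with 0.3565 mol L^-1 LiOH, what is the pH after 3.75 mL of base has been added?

Initial n(HC3H5O3) = 0.2920 x 0.02505 = 0.007315 mol.
n(LiOH) added = 0.3565 x 0.003750 = 0.001337 mol, converting that many moles of HC3H5O3 to C3H5O3-.
Remaining n(HC3H5O3) = 0.005978 mol; n(C3H5O3-) = 0.001337 mol.
By Henderson-Hasselbalch, pH = pKa + log([A^-]/[HA]) = 3.85 + log(0.001337/0.005978) = 3.85 + (-0.65) = 3.20.

3.20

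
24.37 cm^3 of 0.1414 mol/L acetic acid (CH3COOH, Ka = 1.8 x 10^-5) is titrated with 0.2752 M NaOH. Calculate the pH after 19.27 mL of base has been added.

12.63

n(acid) = 0.1414 x 0.02437 = 0.003446 mol; n(NaOH) added = 0.2752 x 0.01927 = 0.005303 mol.
Base is in excess by 0.005303 - 0.003446 = 0.001857 mol in a total volume of 0.04364 L.
[OH^-] = 0.001857/0.04364 = 0.04256 M, so pOH = 1.37 and pH = 14.00 - 1.37 = 12.63.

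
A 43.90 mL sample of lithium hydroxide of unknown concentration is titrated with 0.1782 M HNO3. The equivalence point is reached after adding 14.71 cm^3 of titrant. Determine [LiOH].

n(HNO3) delivered = 0.1782 x 0.01471 = 0.002621 mol.
For a 1:1 reaction, n(LiOH) = 0.002621 mol.
[LiOH] = 0.002621 mol / 0.04390 L = 0.0597 M.

0.0597 M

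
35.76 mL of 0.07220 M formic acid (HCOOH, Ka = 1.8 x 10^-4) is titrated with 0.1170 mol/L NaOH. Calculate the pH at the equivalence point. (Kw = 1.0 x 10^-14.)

n(HCOOH) = 0.07220 x 0.03576 = 0.002582 mol; V(NaOH) at equivalence = 0.002582/0.1170 = 0.02207 L.
At equivalence all the acid is converted to HCOO-; total volume = 0.03576 + 0.02207 = 0.05783 L, so [HCOO-] = 0.002582/0.05783 = 0.04465 M.
Kb = Kw/Ka = 1.0e-14 / 1.8 x 10^-4 = 5.56e-11.
[OH^-] = sqrt(Kb x [HCOO-]) = sqrt(5.56e-11 x 0.04465) = 1.57e-6 M.
pOH = 5.80, so pH = 14.00 - 5.80 = 8.20.

8.20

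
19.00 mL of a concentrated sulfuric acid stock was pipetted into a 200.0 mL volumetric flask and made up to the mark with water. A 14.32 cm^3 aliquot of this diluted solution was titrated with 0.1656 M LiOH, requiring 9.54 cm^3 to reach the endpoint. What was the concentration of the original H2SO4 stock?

0.581 M

n(LiOH) = 0.1656 x 0.009540 = 0.001580 mol.
n(H2SO4) in the aliquot = 0.001580 x 1/2 = 0.0007899 mol.
[diluted H2SO4] = 0.0007899 / 0.01432 = 0.05516 M.
Dilution factor = 200.0/19.00 = 10.53, so [stock] = 0.05516 x 10.53 = 0.581 M.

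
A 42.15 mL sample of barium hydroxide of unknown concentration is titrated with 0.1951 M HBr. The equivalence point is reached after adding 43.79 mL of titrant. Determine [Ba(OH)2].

0.101 M

n(HBr) delivered = 0.1951 x 0.04379 = 0.008543 mol.
The reaction is 1 Ba(OH)2 + 2 HBr, so n(Ba(OH)2) = 0.008543 x 1/2 = 0.004272 mol.
[Ba(OH)2] = 0.004272 mol / 0.04215 L = 0.101 M.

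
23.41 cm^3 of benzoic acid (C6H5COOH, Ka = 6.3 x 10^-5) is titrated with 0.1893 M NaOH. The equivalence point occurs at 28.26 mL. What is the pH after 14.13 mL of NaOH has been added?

14.13 mL is exactly half the equivalence volume (28.26/2), i.e. the half-equivalence point.
There, n(HA) = n(A^-), so pH = pKa = -log(6.3 x 10^-5) = 4.20.

4.20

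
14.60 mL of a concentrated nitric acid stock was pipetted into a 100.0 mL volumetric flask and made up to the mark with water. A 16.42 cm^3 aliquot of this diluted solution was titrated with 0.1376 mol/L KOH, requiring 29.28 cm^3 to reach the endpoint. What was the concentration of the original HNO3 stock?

n(KOH) = 0.1376 x 0.02928 = 0.004029 mol.
n(HNO3) in the aliquot = 0.004029 mol.
[diluted HNO3] = 0.004029 / 0.01642 = 0.2454 M.
Dilution factor = 100.0/14.60 = 6.849, so [stock] = 0.2454 x 6.849 = 1.68 M.

1.68 M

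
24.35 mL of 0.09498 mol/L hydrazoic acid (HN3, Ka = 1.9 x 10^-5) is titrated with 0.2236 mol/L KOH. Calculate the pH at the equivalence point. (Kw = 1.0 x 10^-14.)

8.77

n(HN3) = 0.09498 x 0.02435 = 0.002313 mol; V(KOH) at equivalence = 0.002313/0.2236 = 0.01034 L.
At equivalence all the acid is converted to N3-; total volume = 0.02435 + 0.01034 = 0.03469 L, so [N3-] = 0.002313/0.03469 = 0.06666 M.
Kb = Kw/Ka = 1.0e-14 / 1.9 x 10^-5 = 5.26e-10.
[OH^-] = sqrt(Kb x [N3-]) = sqrt(5.26e-10 x 0.06666) = 5.92e-6 M.
pOH = 5.23, so pH = 14.00 - 5.23 = 8.77.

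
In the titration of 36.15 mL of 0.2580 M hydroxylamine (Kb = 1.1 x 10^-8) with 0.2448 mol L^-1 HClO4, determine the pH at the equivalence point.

3.47

n(NH2OH) = 0.2580 x 0.03615 = 0.009327 mol; V(HClO4) at equivalence = 0.009327/0.2448 = 0.03810 L.
At equivalence the base is fully converted to NH3OH+; total volume = 0.07425 L, so [NH3OH+] = 0.009327/0.07425 = 0.1256 M.
Ka(NH3OH+) = Kw/Kb = 1.0e-14 / 1.1 x 10^-8 = 9.09e-7.
[H^+] = sqrt(Ka x [NH3OH+]) = sqrt(9.09e-7 x 0.1256) = 0.000338 M.
pH = -log(0.000338) = 3.47.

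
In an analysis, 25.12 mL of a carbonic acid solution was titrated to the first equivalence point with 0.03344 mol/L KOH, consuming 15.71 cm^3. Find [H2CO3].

n(KOH) = 0.03344 x 0.01571 = 0.0005253 mol.
At the first equivalence point, 1 mol OH^- react per mol H2CO3, so n(H2CO3) = 0.0005253 / 1 = 0.0005253 mol.
[H2CO3] = 0.0005253 / 0.02512 L = 0.0209 M.

0.0209 M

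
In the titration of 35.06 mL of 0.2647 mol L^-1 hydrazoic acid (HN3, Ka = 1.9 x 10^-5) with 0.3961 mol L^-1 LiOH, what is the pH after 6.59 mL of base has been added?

4.31

Initial n(HN3) = 0.2647 x 0.03506 = 0.009280 mol.
n(LiOH) added = 0.3961 x 0.006590 = 0.002610 mol, converting that many moles of HN3 to N3-.
Remaining n(HN3) = 0.006670 mol; n(N3-) = 0.002610 mol.
By Henderson-Hasselbalch, pH = pKa + log([A^-]/[HA]) = 4.72 + log(0.002610/0.006670) = 4.72 + (-0.41) = 4.31.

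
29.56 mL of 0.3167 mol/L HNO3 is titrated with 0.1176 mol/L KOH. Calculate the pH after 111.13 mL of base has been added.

12.42

n(acid) = 0.3167 x 0.02956 = 0.009362 mol; n(KOH) added = 0.1176 x 0.1111 = 0.01307 mol.
Base is in excess by 0.01307 - 0.009362 = 0.003707 mol in a total volume of 0.1407 L.
[OH^-] = 0.003707/0.1407 = 0.02635 M, so pOH = 1.58 and pH = 14.00 - 1.58 = 12.42.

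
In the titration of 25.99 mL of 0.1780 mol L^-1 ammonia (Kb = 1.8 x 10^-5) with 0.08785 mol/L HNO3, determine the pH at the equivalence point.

5.24

n(NH3) = 0.1780 x 0.02599 = 0.004626 mol; V(HNO3) at equivalence = 0.004626/0.08785 = 0.05266 L.
At equivalence the base is fully converted to NH4+; total volume = 0.07865 L, so [NH4+] = 0.004626/0.07865 = 0.05882 M.
Ka(NH4+) = Kw/Kb = 1.0e-14 / 1.8 x 10^-5 = 5.56e-10.
[H^+] = sqrt(Ka x [NH4+]) = sqrt(5.56e-10 x 0.05882) = 5.72e-6 M.
pH = -log(5.72e-6) = 5.24.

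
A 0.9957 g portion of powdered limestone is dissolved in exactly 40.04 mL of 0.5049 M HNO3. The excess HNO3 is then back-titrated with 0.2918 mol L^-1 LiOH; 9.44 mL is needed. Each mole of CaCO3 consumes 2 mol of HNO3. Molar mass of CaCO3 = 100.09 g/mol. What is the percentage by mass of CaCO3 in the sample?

87.8%

Total n(HNO3) added = 0.5049 x 0.04004 = 0.02022 mol.
n(LiOH) used = 0.2918 x 0.009440 = 0.002755 mol, which equals the excess n(HNO3).
So n(HNO3) consumed by the sample = 0.02022 - 0.002755 = 0.01746 mol.
n(CaCO3) = 0.01746 / 2 = 0.008731 mol.
mass CaCO3 = 0.008731 x 100.09 = 0.8739 g, so %CaCO3 = 0.8739/0.9957 x 100 = 87.8%.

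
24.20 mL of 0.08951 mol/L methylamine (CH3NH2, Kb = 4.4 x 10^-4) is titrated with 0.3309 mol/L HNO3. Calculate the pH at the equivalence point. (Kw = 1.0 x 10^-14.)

5.90

n(CH3NH2) = 0.08951 x 0.02420 = 0.002166 mol; V(HNO3) at equivalence = 0.002166/0.3309 = 0.006546 L.
At equivalence the base is fully converted to CH3NH3+; total volume = 0.03075 L, so [CH3NH3+] = 0.002166/0.03075 = 0.07045 M.
Ka(CH3NH3+) = Kw/Kb = 1.0e-14 / 4.4 x 10^-4 = 2.27e-11.
[H^+] = sqrt(Ka x [CH3NH3+]) = sqrt(2.27e-11 x 0.07045) = 1.27e-6 M.
pH = -log(1.27e-6) = 5.90.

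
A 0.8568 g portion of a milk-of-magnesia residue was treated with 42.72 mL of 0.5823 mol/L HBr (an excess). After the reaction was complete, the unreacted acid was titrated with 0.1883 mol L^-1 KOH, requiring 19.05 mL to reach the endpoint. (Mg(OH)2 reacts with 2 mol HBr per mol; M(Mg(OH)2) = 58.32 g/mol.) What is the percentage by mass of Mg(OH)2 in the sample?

72.5%

Total n(HBr) added = 0.5823 x 0.04272 = 0.02488 mol.
n(KOH) used = 0.1883 x 0.01905 = 0.003587 mol, which equals the excess n(HBr).
So n(HBr) consumed by the sample = 0.02488 - 0.003587 = 0.02129 mol.
n(Mg(OH)2) = 0.02129 / 2 = 0.01064 mol.
mass Mg(OH)2 = 0.01064 x 58.32 = 0.6208 g, so %Mg(OH)2 = 0.6208/0.8568 x 100 = 72.5%.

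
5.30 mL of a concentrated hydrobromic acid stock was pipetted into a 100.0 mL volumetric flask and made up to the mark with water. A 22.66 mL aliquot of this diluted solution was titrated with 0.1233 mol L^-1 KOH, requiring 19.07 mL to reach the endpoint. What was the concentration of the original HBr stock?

n(KOH) = 0.1233 x 0.01907 = 0.002351 mol.
n(HBr) in the aliquot = 0.002351 mol.
[diluted HBr] = 0.002351 / 0.02266 = 0.1038 M.
Dilution factor = 100.0/5.300 = 18.87, so [stock] = 0.1038 x 18.87 = 1.96 M.

1.96 M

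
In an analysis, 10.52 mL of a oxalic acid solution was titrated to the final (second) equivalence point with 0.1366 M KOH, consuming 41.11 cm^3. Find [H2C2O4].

n(KOH) = 0.1366 x 0.04111 = 0.005616 mol.
At the final (second) equivalence point, 2 mol OH^- react per mol H2C2O4, so n(H2C2O4) = 0.005616 / 2 = 0.002808 mol.
[H2C2O4] = 0.002808 / 0.01052 L = 0.267 M.

0.267 M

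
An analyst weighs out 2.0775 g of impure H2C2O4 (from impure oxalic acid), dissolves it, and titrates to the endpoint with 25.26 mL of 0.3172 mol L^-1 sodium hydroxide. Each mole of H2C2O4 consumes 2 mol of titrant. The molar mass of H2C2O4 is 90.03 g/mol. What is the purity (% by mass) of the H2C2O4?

n(NaOH) = 0.3172 x 0.02526 = 0.008012 mol.
n(H2C2O4) = 0.008012 / 2 = 0.004006 mol.
mass of H2C2O4 = 0.004006 x 90.03 = 0.3607 g.
% purity = 0.3607 / 2.0775 x 100 = 17.4%.

17.4%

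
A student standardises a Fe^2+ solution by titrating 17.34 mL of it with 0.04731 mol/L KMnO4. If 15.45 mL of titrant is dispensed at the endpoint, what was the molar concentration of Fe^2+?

n(KMnO4) = 0.04731 x 0.01545 = 0.0007309 mol.
From the balanced equation, 1 mol KMnO4 reacts with 5 mol Fe^2+, so n(Fe^2+) = 0.0007309 x 5/1 = 0.003655 mol.
[Fe^2+] = 0.003655 / 0.01734 L = 0.211 M.

0.211 M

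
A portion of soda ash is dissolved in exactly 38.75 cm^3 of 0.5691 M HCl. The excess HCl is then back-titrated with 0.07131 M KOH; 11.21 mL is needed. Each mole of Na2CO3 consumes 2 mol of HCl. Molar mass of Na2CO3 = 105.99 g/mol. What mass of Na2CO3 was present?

Total n(HCl) added = 0.5691 x 0.03875 = 0.02205 mol.
n(KOH) used = 0.07131 x 0.01121 = 0.0007994 mol, which equals the excess n(HCl).
So n(HCl) consumed by the sample = 0.02205 - 0.0007994 = 0.02125 mol.
n(Na2CO3) = 0.02125 / 2 = 0.01063 mol.
mass = 0.01063 mol x 105.99 g/mol = 1.13 g.

1.13 g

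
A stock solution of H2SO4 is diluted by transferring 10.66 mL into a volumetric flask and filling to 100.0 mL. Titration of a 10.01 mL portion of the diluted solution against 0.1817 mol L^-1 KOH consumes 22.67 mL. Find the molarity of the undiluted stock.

n(KOH) = 0.1817 x 0.02267 = 0.004119 mol.
n(H2SO4) in the aliquot = 0.004119 x 1/2 = 0.002060 mol.
[diluted H2SO4] = 0.002060 / 0.01001 = 0.2058 M.
Dilution factor = 100.0/10.66 = 9.381, so [stock] = 0.2058 x 9.381 = 1.93 M.

1.93 M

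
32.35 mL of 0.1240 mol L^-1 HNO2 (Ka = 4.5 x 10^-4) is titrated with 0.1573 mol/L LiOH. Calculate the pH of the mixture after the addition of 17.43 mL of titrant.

3.68

Initial n(HNO2) = 0.1240 x 0.03235 = 0.004011 mol.
n(LiOH) added = 0.1573 x 0.01743 = 0.002742 mol, converting that many moles of HNO2 to NO2-.
Remaining n(HNO2) = 0.001270 mol; n(NO2-) = 0.002742 mol.
By Henderson-Hasselbalch, pH = pKa + log([A^-]/[HA]) = 3.35 + log(0.002742/0.001270) = 3.35 + (+0.33) = 3.68.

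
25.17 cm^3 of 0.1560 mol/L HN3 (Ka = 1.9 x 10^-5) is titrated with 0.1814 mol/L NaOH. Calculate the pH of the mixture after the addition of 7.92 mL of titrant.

Initial n(HN3) = 0.1560 x 0.02517 = 0.003927 mol.
n(NaOH) added = 0.1814 x 0.007920 = 0.001437 mol, converting that many moles of HN3 to N3-.
Remaining n(HN3) = 0.002490 mol; n(N3-) = 0.001437 mol.
By Henderson-Hasselbalch, pH = pKa + log([A^-]/[HA]) = 4.72 + log(0.001437/0.002490) = 4.72 + (-0.24) = 4.48.

4.48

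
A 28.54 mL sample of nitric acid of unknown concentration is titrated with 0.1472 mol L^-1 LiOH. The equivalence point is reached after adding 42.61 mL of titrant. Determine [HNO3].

0.220 M

n(LiOH) delivered = 0.1472 x 0.04261 = 0.006272 mol.
For a 1:1 reaction, n(HNO3) = 0.006272 mol.
[HNO3] = 0.006272 mol / 0.02854 L = 0.220 M.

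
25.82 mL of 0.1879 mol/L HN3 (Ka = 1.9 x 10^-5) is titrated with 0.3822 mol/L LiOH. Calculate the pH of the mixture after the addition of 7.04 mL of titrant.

Initial n(HN3) = 0.1879 x 0.02582 = 0.004852 mol.
n(LiOH) added = 0.3822 x 0.007040 = 0.002691 mol, converting that many moles of HN3 to N3-.
Remaining n(HN3) = 0.002161 mol; n(N3-) = 0.002691 mol.
By Henderson-Hasselbalch, pH = pKa + log([A^-]/[HA]) = 4.72 + log(0.002691/0.002161) = 4.72 + (+0.10) = 4.82.

4.82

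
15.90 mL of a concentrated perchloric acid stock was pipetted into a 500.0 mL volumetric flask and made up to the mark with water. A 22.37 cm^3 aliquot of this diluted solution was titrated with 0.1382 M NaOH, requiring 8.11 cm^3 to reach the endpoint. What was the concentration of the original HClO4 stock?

n(NaOH) = 0.1382 x 0.008110 = 0.001121 mol.
n(HClO4) in the aliquot = 0.001121 mol.
[diluted HClO4] = 0.001121 / 0.02237 = 0.05010 M.
Dilution factor = 500.0/15.90 = 31.45, so [stock] = 0.05010 x 31.45 = 1.58 M.

1.58 M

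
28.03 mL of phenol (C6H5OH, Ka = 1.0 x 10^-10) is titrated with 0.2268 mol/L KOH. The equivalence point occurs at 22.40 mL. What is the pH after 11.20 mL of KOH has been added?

11.20 mL is exactly half the equivalence volume (22.40/2), i.e. the half-equivalence point.
There, n(HA) = n(A^-), so pH = pKa = -log(1.0 x 10^-10) = 10.00.

10.00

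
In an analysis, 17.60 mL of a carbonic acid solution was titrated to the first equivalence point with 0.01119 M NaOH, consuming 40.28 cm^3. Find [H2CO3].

0.0256 M

n(NaOH) = 0.01119 x 0.04028 = 0.0004507 mol.
At the first equivalence point, 1 mol OH^- react per mol H2CO3, so n(H2CO3) = 0.0004507 / 1 = 0.0004507 mol.
[H2CO3] = 0.0004507 / 0.01760 L = 0.0256 M.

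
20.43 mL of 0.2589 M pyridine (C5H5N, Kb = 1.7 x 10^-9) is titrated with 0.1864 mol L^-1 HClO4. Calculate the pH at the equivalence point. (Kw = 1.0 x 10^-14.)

n(C5H5N) = 0.2589 x 0.02043 = 0.005289 mol; V(HClO4) at equivalence = 0.005289/0.1864 = 0.02838 L.
At equivalence the base is fully converted to C5H5NH+; total volume = 0.04881 L, so [C5H5NH+] = 0.005289/0.04881 = 0.1084 M.
Ka(C5H5NH+) = Kw/Kb = 1.0e-14 / 1.7 x 10^-9 = 5.88e-6.
[H^+] = sqrt(Ka x [C5H5NH+]) = sqrt(5.88e-6 x 0.1084) = 0.000798 M.
pH = -log(0.000798) = 3.10.

3.10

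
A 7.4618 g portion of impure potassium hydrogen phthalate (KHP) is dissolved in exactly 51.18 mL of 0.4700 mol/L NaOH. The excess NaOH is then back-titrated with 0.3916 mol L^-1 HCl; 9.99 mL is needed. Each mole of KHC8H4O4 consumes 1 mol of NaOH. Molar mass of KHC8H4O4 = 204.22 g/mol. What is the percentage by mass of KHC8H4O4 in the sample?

Total n(NaOH) added = 0.4700 x 0.05118 = 0.02405 mol.
n(HCl) used = 0.3916 x 0.009990 = 0.003912 mol, which equals the excess n(NaOH).
So n(NaOH) consumed by the sample = 0.02405 - 0.003912 = 0.02014 mol.
n(KHC8H4O4) = 0.02014 / 1 = 0.02014 mol.
mass KHC8H4O4 = 0.02014 x 204.22 = 4.114 g, so %KHC8H4O4 = 4.114/7.4618 x 100 = 55.1%.

55.1%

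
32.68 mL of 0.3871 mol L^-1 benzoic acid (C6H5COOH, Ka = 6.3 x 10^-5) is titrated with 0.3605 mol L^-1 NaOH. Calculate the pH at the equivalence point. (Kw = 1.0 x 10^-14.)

8.74

n(C6H5COOH) = 0.3871 x 0.03268 = 0.01265 mol; V(NaOH) at equivalence = 0.01265/0.3605 = 0.03509 L.
At equivalence all the acid is converted to C6H5COO-; total volume = 0.03268 + 0.03509 = 0.06777 L, so [C6H5COO-] = 0.01265/0.06777 = 0.1867 M.
Kb = Kw/Ka = 1.0e-14 / 6.3 x 10^-5 = 1.59e-10.
[OH^-] = sqrt(Kb x [C6H5COO-]) = sqrt(1.59e-10 x 0.1867) = 5.44e-6 M.
pOH = 5.26, so pH = 14.00 - 5.26 = 8.74.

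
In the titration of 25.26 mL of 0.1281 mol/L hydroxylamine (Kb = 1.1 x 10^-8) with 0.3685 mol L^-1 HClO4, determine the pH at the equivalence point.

3.53

n(NH2OH) = 0.1281 x 0.02526 = 0.003236 mol; V(HClO4) at equivalence = 0.003236/0.3685 = 0.008781 L.
At equivalence the base is fully converted to NH3OH+; total volume = 0.03404 L, so [NH3OH+] = 0.003236/0.03404 = 0.09506 M.
Ka(NH3OH+) = Kw/Kb = 1.0e-14 / 1.1 x 10^-8 = 9.09e-7.
[H^+] = sqrt(Ka x [NH3OH+]) = sqrt(9.09e-7 x 0.09506) = 0.000294 M.
pH = -log(0.000294) = 3.53.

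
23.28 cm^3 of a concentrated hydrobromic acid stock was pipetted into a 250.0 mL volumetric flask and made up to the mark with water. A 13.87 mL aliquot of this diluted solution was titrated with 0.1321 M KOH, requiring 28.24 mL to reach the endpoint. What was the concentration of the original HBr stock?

2.89 M

n(KOH) = 0.1321 x 0.02824 = 0.003731 mol.
n(HBr) in the aliquot = 0.003731 mol.
[diluted HBr] = 0.003731 / 0.01387 = 0.2690 M.
Dilution factor = 250.0/23.28 = 10.74, so [stock] = 0.2690 x 10.74 = 2.89 M.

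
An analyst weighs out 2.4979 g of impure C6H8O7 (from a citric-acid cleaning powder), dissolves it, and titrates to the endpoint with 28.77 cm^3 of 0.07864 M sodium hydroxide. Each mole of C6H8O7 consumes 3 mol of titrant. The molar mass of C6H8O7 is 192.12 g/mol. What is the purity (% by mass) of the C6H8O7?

5.80%

n(NaOH) = 0.07864 x 0.02877 = 0.002262 mol.
n(C6H8O7) = 0.002262 / 3 = 0.0007542 mol.
mass of C6H8O7 = 0.0007542 x 192.12 = 0.1449 g.
% purity = 0.1449 / 2.4979 x 100 = 5.80%.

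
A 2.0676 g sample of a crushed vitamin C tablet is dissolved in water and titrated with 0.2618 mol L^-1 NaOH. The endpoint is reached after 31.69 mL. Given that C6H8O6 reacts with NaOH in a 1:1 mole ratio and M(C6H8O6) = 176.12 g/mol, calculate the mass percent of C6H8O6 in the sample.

70.7%

n(NaOH) = 0.2618 x 0.03169 = 0.008296 mol.
n(C6H8O6) = 0.008296 / 1 = 0.008296 mol.
mass of C6H8O6 = 0.008296 x 176.12 = 1.461 g.
% purity = 1.461 / 2.0676 x 100 = 70.7%.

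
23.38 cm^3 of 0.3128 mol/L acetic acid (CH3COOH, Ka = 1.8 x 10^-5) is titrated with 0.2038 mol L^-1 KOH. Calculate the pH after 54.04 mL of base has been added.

n(acid) = 0.3128 x 0.02338 = 0.007313 mol; n(KOH) added = 0.2038 x 0.05404 = 0.01101 mol.
Base is in excess by 0.01101 - 0.007313 = 0.003700 mol in a total volume of 0.07742 L.
[OH^-] = 0.003700/0.07742 = 0.04779 M, so pOH = 1.32 and pH = 14.00 - 1.32 = 12.68.

12.68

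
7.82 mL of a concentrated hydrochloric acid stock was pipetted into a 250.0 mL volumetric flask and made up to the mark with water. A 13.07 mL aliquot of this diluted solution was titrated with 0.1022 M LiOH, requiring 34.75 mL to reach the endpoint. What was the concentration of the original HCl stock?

n(LiOH) = 0.1022 x 0.03475 = 0.003551 mol.
n(HCl) in the aliquot = 0.003551 mol.
[diluted HCl] = 0.003551 / 0.01307 = 0.2717 M.
Dilution factor = 250.0/7.820 = 31.97, so [stock] = 0.2717 x 31.97 = 8.69 M.

8.69 M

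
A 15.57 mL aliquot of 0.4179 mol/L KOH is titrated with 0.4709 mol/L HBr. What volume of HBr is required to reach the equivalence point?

n(KOH) = 0.4179 mol/L x 0.01557 L = 0.006507 mol.
At equivalence n(HBr) = n(KOH) = 0.006507 mol.
V(HBr) = 0.006507 / 0.4709 = 0.01382 L = 13.8 mL.

13.8 mL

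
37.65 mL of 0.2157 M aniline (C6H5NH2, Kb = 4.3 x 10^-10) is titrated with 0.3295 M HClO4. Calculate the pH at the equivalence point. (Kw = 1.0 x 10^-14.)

n(C6H5NH2) = 0.2157 x 0.03765 = 0.008121 mol; V(HClO4) at equivalence = 0.008121/0.3295 = 0.02465 L.
At equivalence the base is fully converted to C6H5NH3+; total volume = 0.06230 L, so [C6H5NH3+] = 0.008121/0.06230 = 0.1304 M.
Ka(C6H5NH3+) = Kw/Kb = 1.0e-14 / 4.3 x 10^-10 = 2.33e-5.
[H^+] = sqrt(Ka x [C6H5NH3+]) = sqrt(2.33e-5 x 0.1304) = 0.00174 M.
pH = -log(0.00174) = 2.76.

2.76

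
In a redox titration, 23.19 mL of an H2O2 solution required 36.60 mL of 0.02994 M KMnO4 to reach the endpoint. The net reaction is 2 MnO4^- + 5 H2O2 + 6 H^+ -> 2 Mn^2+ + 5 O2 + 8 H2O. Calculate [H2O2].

n(KMnO4) = 0.02994 x 0.03660 = 0.001096 mol.
From the balanced equation, 2 mol KMnO4 reacts with 5 mol H2O2, so n(H2O2) = 0.001096 x 5/2 = 0.002740 mol.
[H2O2] = 0.002740 / 0.02319 L = 0.118 M.

0.118 M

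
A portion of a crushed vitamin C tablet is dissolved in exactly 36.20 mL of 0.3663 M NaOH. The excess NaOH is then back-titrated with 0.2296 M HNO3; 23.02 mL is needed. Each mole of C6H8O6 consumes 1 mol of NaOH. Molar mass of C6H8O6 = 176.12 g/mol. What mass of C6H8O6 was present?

1.40 g

Total n(NaOH) added = 0.3663 x 0.03620 = 0.01326 mol.
n(HNO3) used = 0.2296 x 0.02302 = 0.005285 mol, which equals the excess n(NaOH).
So n(NaOH) consumed by the sample = 0.01326 - 0.005285 = 0.007975 mol.
n(C6H8O6) = 0.007975 / 1 = 0.007975 mol.
mass = 0.007975 mol x 176.12 g/mol = 1.40 g.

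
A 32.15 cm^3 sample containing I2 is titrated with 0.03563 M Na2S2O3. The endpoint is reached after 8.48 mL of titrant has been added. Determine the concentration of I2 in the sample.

0.00470 M

n(Na2S2O3) = 0.03563 x 0.008480 = 0.0003021 mol.
From the balanced equation, 2 mol Na2S2O3 reacts with 1 mol I2, so n(I2) = 0.0003021 x 1/2 = 0.0001511 mol.
[I2] = 0.0001511 / 0.03215 L = 0.00470 M.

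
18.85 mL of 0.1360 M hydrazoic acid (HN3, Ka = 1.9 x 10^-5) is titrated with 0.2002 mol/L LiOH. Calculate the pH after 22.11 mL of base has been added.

n(acid) = 0.1360 x 0.01885 = 0.002564 mol; n(LiOH) added = 0.2002 x 0.02211 = 0.004426 mol.
Base is in excess by 0.004426 - 0.002564 = 0.001863 mol in a total volume of 0.04096 L.
[OH^-] = 0.001863/0.04096 = 0.04548 M, so pOH = 1.34 and pH = 14.00 - 1.34 = 12.66.

12.66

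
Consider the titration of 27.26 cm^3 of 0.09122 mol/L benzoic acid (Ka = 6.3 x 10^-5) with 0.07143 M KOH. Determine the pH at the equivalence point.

n(C6H5COOH) = 0.09122 x 0.02726 = 0.002487 mol; V(KOH) at equivalence = 0.002487/0.07143 = 0.03481 L.
At equivalence all the acid is converted to C6H5COO-; total volume = 0.02726 + 0.03481 = 0.06207 L, so [C6H5COO-] = 0.002487/0.06207 = 0.04006 M.
Kb = Kw/Ka = 1.0e-14 / 6.3 x 10^-5 = 1.59e-10.
[OH^-] = sqrt(Kb x [C6H5COO-]) = sqrt(1.59e-10 x 0.04006) = 2.52e-6 M.
pOH = 5.60, so pH = 14.00 - 5.60 = 8.40.

8.40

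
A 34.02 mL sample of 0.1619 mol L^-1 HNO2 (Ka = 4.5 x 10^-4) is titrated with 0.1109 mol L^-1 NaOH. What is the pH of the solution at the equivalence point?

8.08

n(HNO2) = 0.1619 x 0.03402 = 0.005508 mol; V(NaOH) at equivalence = 0.005508/0.1109 = 0.04966 L.
At equivalence all the acid is converted to NO2-; total volume = 0.03402 + 0.04966 = 0.08368 L, so [NO2-] = 0.005508/0.08368 = 0.06582 M.
Kb = Kw/Ka = 1.0e-14 / 4.5 x 10^-4 = 2.22e-11.
[OH^-] = sqrt(Kb x [NO2-]) = sqrt(2.22e-11 x 0.06582) = 1.21e-6 M.
pOH = 5.92, so pH = 14.00 - 5.92 = 8.08.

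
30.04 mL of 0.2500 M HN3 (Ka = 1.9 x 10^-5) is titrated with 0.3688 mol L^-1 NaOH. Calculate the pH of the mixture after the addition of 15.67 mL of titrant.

5.24

Initial n(HN3) = 0.2500 x 0.03004 = 0.007510 mol.
n(NaOH) added = 0.3688 x 0.01567 = 0.005779 mol, converting that many moles of HN3 to N3-.
Remaining n(HN3) = 0.001731 mol; n(N3-) = 0.005779 mol.
By Henderson-Hasselbalch, pH = pKa + log([A^-]/[HA]) = 4.72 + log(0.005779/0.001731) = 4.72 + (+0.52) = 5.24.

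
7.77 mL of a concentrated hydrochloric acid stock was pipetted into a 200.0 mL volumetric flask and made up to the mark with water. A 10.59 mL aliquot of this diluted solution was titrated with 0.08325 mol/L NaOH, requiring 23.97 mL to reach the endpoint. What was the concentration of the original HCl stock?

n(NaOH) = 0.08325 x 0.02397 = 0.001996 mol.
n(HCl) in the aliquot = 0.001996 mol.
[diluted HCl] = 0.001996 / 0.01059 = 0.1884 M.
Dilution factor = 200.0/7.770 = 25.74, so [stock] = 0.1884 x 25.74 = 4.85 M.

4.85 M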